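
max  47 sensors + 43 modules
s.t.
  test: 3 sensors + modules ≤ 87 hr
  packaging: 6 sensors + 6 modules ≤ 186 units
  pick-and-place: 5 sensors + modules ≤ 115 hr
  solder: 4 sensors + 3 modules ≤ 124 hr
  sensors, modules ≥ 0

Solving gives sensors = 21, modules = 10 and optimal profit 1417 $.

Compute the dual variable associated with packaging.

Check each constraint at x*: test 73/87 (slack 14); packaging 186/186 (tight); pick-and-place 115/115 (tight); solder 114/124 (slack 10).
Since test, solder are not tight, their duals are 0.
The binding rows give the dual system: 6·y_packaging + 5·y_pick-and-place = 47 and 6·y_packaging + 1·y_pick-and-place = 43.
Solving: y_packaging = 7, y_pick-and-place = 1.
Shadow price of packaging = 7.

7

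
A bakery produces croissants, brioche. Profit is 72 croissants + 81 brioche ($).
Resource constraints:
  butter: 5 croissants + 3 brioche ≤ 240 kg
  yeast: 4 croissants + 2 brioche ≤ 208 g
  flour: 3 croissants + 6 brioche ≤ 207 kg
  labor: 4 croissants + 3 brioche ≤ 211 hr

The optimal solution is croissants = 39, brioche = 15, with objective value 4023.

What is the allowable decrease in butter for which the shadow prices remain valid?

Binding constraints: butter, flour. The basis is B = [[5,3],[3,6]] with det 21.
Per unit decrease in butter, x* moves by d = (-0.2857, 0.1429).
The basis stays optimal until croissants reaches 0; allowable decrease = 136.5 kg.

136.5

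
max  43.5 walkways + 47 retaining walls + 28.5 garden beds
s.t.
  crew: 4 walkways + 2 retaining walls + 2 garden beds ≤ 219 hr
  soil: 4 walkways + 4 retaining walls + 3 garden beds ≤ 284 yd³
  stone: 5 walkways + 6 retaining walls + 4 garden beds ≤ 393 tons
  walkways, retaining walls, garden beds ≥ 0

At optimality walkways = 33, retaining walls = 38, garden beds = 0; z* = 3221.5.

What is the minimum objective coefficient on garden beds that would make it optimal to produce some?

Binding: soil and stone. Non-binding: crew (11 unused).
By complementary slackness, y = 0 for the non-binding constraint.
The binding rows give the dual system: 4·y_soil + 5·y_stone = 43.5 and 4·y_soil + 6·y_stone = 47.
Solving: y_soil = 6.5, y_stone = 3.5.
garden beds enters the basis when its profit ≥ yᵀa₃ = 6.5·3 + 3.5·4 = 33.5.

33.5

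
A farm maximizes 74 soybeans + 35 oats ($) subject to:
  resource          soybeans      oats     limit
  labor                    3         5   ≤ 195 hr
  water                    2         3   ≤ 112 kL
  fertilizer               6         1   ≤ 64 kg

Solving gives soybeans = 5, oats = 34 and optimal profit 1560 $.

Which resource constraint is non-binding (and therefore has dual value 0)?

labor

labor: 185/195 (slack 10)
water: 112/112 (binding)
fertilizer: 64/64 (binding)
By complementary slackness, a constraint with positive slack has shadow price 0 → labor.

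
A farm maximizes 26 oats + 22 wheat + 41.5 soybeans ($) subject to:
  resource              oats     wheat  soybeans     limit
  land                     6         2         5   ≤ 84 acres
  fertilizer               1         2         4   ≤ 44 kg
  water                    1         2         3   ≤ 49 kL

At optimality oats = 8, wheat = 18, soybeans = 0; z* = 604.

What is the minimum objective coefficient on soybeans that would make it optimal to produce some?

Binding: land and fertilizer. Non-binding: water (5 unused).
By complementary slackness, y = 0 for the non-binding constraint.
From A_Bᵀ y = c: 6·y_land + 1·y_fertilizer = 26; 2·y_land + 2·y_fertilizer = 22.
Solving: y_land = 3, y_fertilizer = 8.
soybeans enters the basis when its profit ≥ yᵀa₃ = 3·5 + 8·4 = 47.

47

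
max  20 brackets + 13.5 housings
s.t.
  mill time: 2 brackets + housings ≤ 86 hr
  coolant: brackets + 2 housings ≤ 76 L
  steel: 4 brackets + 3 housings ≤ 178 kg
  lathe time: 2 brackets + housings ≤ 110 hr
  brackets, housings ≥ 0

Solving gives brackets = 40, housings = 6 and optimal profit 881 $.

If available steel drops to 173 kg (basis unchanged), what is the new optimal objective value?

Binding: mill time and steel. Non-binding: coolant (24 unused), lathe time (24 unused).
By complementary slackness, y = 0 for the non-binding constraints.
The binding rows give the dual system: 2·y_mill time + 4·y_steel = 20 and 1·y_mill time + 3·y_steel = 13.5.
This yields shadow prices y_mill time = 3, y_steel = 3.5.
Δz = y_steel·Δb = 3.5 × (-5) = -17.5, so new z* = 881 − 17.5 = 863.5.

863.5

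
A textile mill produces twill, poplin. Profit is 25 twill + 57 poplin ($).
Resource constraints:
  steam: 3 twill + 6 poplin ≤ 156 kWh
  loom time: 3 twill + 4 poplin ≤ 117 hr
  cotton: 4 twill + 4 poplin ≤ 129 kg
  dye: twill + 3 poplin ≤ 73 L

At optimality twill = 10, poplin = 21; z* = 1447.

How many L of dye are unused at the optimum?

dye used = 1·10 + 3·21 = 73; slack = 73 − 73 = 0.

0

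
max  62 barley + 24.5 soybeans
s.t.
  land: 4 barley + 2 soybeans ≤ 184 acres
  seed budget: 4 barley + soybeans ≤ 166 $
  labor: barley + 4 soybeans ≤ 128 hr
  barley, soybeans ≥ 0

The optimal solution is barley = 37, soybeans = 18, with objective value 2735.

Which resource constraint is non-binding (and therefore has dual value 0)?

land: 184/184 (binding)
seed budget: 166/166 (binding)
labor: 109/128 (slack 19)
By complementary slackness, a constraint with positive slack has shadow price 0 → labor.

labor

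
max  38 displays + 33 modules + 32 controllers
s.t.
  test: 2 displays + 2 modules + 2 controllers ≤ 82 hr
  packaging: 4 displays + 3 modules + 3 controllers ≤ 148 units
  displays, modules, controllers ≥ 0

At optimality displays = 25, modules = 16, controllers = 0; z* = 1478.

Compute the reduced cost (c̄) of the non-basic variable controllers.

Both test and packaging are binding at x*.
The binding rows give the dual system: 2·y_test + 4·y_packaging = 38 and 2·y_test + 3·y_packaging = 33.
→ y_test = 9 and y_packaging = 5.
Reduced cost of controllers: c₃ − yᵀa₃ = 32 − (9·2 + 5·3) = 32 − 33 = -1.

-1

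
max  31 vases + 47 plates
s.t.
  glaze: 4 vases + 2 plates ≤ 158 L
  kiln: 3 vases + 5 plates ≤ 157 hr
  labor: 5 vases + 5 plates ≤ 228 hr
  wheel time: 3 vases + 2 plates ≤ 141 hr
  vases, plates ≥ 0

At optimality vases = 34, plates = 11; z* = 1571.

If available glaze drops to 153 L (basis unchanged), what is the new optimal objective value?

1566

Check each constraint at x*: glaze 158/158 (tight); kiln 157/157 (tight); labor 225/228 (slack 3); wheel time 124/141 (slack 17).
By complementary slackness, y = 0 for the non-binding constraints.
Dual feasibility on the basic columns requires 4·y_glaze + 3·y_kiln = 31, 2·y_glaze + 5·y_kiln = 47.
→ y_glaze = 1 and y_kiln = 9.
Δz = y_glaze·Δb = 1 × (-5) = -5, so new z* = 1571 − 5 = 1566.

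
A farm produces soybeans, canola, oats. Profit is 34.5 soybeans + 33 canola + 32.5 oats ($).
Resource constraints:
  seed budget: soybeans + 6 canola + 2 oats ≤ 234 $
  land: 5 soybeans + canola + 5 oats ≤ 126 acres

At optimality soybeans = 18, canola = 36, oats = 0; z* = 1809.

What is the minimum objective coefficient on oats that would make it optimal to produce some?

Check each constraint at x*: seed budget 234/234 (tight); land 126/126 (tight).
The binding rows give the dual system: 1·y_seed budget + 5·y_land = 34.5 and 6·y_seed budget + 1·y_land = 33.
→ y_seed budget = 4.5 and y_land = 6.
oats enters the basis when its profit ≥ yᵀa₃ = 4.5·2 + 6·5 = 39.

39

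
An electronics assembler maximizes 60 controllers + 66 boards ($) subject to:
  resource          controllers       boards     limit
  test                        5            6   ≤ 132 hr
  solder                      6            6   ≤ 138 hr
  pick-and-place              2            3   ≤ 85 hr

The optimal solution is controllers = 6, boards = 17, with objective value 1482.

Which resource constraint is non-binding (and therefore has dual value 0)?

test: 132/132 (binding)
solder: 138/138 (binding)
pick-and-place: 63/85 (slack 22)
By complementary slackness, a constraint with positive slack has shadow price 0 → pick-and-place.

pick-and-place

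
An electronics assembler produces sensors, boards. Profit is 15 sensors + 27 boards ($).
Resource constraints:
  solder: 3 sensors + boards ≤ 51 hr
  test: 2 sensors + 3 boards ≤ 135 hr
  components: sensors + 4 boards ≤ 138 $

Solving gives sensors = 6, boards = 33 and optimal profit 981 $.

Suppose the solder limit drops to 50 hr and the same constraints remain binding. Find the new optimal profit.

Check each constraint at x*: solder 51/51 (tight); test 111/135 (slack 24); components 138/138 (tight).
By complementary slackness, y = 0 for the non-binding constraint.
From A_Bᵀ y = c: 3·y_solder + 1·y_components = 15; 1·y_solder + 4·y_components = 27.
This yields shadow prices y_solder = 3, y_components = 6.
Δz = y_solder·Δb = 3 × (-1) = -3, so new z* = 981 − 3 = 978.

978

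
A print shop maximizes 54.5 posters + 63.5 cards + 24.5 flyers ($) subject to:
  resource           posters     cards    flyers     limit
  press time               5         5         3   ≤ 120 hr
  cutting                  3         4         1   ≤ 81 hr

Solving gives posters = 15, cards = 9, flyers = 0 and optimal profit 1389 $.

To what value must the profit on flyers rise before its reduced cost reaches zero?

Check each constraint at x*: press time 120/120 (tight); cutting 81/81 (tight).
The binding rows give the dual system: 5·y_press time + 3·y_cutting = 54.5 and 5·y_press time + 4·y_cutting = 63.5.
Solving: y_press time = 5.5, y_cutting = 9.
flyers enters the basis when its profit ≥ yᵀa₃ = 5.5·3 + 9·1 = 25.5.

25.5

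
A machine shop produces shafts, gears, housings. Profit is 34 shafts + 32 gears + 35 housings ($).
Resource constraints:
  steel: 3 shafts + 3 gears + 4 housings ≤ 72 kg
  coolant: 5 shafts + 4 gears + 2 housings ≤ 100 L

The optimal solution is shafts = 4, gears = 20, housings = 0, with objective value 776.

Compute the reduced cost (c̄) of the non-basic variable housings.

Both steel and coolant are binding at x*.
Dual feasibility on the basic columns requires 3·y_steel + 5·y_coolant = 34, 3·y_steel + 4·y_coolant = 32.
→ y_steel = 8 and y_coolant = 2.
Reduced cost of housings: c₃ − yᵀa₃ = 35 − (8·4 + 2·2) = 35 − 36 = -1.

-1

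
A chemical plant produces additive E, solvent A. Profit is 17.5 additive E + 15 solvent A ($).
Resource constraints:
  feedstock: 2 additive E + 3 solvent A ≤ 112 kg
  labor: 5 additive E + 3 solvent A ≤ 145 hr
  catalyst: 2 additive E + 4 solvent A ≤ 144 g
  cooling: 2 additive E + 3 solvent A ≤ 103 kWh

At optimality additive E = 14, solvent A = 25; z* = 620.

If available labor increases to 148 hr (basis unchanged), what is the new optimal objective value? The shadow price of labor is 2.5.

Δb = 3, so new z* = 620 + (2.5)·(3) = 620 + 7.5 = 627.5.

627.5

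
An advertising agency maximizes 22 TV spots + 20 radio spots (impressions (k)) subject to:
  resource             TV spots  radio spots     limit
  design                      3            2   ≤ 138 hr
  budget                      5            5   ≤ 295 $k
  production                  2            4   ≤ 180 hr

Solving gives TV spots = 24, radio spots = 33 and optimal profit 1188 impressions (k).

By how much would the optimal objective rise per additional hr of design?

6

Check each constraint at x*: design 138/138 (tight); budget 285/295 (slack 10); production 180/180 (tight).
By complementary slackness, y = 0 for the non-binding constraint.
From A_Bᵀ y = c: 3·y_design + 2·y_production = 22; 2·y_design + 4·y_production = 20.
Solving: y_design = 6, y_production = 2.
Shadow price of design = 6.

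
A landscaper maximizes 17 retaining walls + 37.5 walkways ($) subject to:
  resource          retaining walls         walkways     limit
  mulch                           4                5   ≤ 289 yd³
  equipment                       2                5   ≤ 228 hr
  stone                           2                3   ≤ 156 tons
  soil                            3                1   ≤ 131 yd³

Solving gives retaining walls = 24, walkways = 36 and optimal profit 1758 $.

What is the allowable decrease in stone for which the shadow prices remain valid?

19.2

Binding constraints: equipment, stone. The basis is B = [[2,5],[2,3]] with det -4.
Per unit decrease in stone, x* moves by d = (-1.25, 0.5).
The basis stays optimal until retaining walls reaches 0; allowable decrease = 19.2 tons.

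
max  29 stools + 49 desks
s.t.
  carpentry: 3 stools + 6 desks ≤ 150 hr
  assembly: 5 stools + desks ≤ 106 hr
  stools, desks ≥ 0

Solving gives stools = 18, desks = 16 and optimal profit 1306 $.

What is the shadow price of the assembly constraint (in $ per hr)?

1

At the optimum: carpentry uses 150 of 150 (binding); assembly uses 106 of 106 (binding).
From A_Bᵀ y = c: 3·y_carpentry + 5·y_assembly = 29; 6·y_carpentry + 1·y_assembly = 49.
→ y_carpentry = 8 and y_assembly = 1.
Shadow price of assembly = 1.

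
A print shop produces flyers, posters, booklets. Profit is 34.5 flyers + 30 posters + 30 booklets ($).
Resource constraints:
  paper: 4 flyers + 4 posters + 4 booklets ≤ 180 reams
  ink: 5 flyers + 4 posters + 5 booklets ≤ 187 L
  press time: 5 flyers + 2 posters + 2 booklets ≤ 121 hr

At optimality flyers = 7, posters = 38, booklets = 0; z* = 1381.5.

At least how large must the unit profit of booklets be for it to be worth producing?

34.5

Binding: paper and ink. Non-binding: press time (10 unused).
Slack constraints have shadow price 0 (complementary slackness).
The binding rows give the dual system: 4·y_paper + 5·y_ink = 34.5 and 4·y_paper + 4·y_ink = 30.
→ y_paper = 3 and y_ink = 4.5.
booklets enters the basis when its profit ≥ yᵀa₃ = 3·4 + 4.5·5 = 34.5.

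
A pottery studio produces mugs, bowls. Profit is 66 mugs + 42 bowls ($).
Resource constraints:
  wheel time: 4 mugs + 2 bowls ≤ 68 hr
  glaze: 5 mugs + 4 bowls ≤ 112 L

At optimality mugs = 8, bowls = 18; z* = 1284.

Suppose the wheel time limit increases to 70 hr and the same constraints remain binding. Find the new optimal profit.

1302

Check each constraint at x*: wheel time 68/68 (tight); glaze 112/112 (tight).
The binding rows give the dual system: 4·y_wheel time + 5·y_glaze = 66 and 2·y_wheel time + 4·y_glaze = 42.
→ y_wheel time = 9 and y_glaze = 6.
Δz = y_wheel time·Δb = 9 × (2) = 18, so new z* = 1284 + 18 = 1302.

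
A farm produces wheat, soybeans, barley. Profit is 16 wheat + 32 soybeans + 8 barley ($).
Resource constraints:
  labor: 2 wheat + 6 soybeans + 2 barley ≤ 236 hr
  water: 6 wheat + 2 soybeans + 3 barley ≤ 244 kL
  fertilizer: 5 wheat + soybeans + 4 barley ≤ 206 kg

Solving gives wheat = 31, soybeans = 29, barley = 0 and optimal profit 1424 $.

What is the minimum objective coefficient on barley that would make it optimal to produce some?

Check each constraint at x*: labor 236/236 (tight); water 244/244 (tight); fertilizer 184/206 (slack 22).
Since fertilizer is not tight, its dual is 0.
The binding rows give the dual system: 2·y_labor + 6·y_water = 16 and 6·y_labor + 2·y_water = 32.
→ y_labor = 5 and y_water = 1.
barley enters the basis when its profit ≥ yᵀa₃ = 5·2 + 1·3 = 13.

13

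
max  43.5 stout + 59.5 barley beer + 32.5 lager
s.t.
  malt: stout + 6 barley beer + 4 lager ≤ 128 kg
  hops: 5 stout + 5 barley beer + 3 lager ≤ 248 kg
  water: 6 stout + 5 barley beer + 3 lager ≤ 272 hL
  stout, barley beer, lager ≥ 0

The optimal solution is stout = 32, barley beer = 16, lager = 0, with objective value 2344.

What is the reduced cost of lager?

-5

Check each constraint at x*: malt 128/128 (tight); hops 240/248 (slack 8); water 272/272 (tight).
Since hops is not tight, its dual is 0.
The binding rows give the dual system: 1·y_malt + 6·y_water = 43.5 and 6·y_malt + 5·y_water = 59.5.
Solving: y_malt = 4.5, y_water = 6.5.
Reduced cost of lager: c₃ − yᵀa₃ = 32.5 − (4.5·4 + 6.5·3) = 32.5 − 37.5 = -5.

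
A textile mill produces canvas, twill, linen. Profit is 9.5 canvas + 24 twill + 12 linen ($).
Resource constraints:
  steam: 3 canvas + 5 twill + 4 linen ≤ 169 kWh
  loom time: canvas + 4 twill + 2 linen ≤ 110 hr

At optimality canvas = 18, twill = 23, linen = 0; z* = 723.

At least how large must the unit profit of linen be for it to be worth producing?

15

Both steam and loom time are binding at x*.
From A_Bᵀ y = c: 3·y_steam + 1·y_loom time = 9.5; 5·y_steam + 4·y_loom time = 24.
Solving: y_steam = 2, y_loom time = 3.5.
linen enters the basis when its profit ≥ yᵀa₃ = 2·4 + 3.5·2 = 15.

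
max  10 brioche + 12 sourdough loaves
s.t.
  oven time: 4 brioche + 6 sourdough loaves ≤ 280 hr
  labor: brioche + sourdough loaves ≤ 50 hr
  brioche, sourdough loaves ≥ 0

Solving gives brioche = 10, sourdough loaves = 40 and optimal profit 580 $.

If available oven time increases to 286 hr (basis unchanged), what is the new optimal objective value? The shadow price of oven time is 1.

586

Δb = 6, so new z* = 580 + (1)·(6) = 580 + 6 = 586.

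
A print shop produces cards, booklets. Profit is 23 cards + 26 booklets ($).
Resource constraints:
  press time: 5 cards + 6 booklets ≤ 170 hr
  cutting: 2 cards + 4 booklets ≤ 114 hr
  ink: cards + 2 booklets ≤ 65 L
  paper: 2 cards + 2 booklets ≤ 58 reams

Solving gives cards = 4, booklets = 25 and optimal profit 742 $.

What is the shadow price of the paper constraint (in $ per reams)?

At the optimum: press time uses 170 of 170 (binding); cutting uses 108 of 114 (slack = 6); ink uses 54 of 65 (slack = 11); paper uses 58 of 58 (binding).
By complementary slackness, y = 0 for the non-binding constraints.
From A_Bᵀ y = c: 5·y_press time + 2·y_paper = 23; 6·y_press time + 2·y_paper = 26.
This yields shadow prices y_press time = 3, y_paper = 4.
Shadow price of paper = 4.

4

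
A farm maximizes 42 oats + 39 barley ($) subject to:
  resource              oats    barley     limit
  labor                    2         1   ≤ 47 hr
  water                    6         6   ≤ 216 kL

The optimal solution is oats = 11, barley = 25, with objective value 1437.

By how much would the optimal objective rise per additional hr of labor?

3

Both labor and water are binding at x*.
The binding rows give the dual system: 2·y_labor + 6·y_water = 42 and 1·y_labor + 6·y_water = 39.
→ y_labor = 3 and y_water = 6.
Shadow price of labor = 3.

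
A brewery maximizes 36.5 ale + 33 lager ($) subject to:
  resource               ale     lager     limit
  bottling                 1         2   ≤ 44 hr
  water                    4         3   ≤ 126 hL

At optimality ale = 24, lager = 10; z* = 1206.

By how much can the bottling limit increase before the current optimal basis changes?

40

Binding constraints: bottling, water. The basis is B = [[1,2],[4,3]] with det -5.
Per unit increase in bottling, x* moves by d = (-0.6, 0.8).
The basis stays optimal until ale reaches 0; allowable increase = 40 hr.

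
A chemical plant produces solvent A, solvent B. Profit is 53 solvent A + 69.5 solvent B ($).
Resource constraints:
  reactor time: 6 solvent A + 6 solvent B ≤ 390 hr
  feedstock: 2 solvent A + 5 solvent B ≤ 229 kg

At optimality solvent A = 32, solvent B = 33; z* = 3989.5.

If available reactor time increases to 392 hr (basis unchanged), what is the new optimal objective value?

Both reactor time and feedstock are binding at x*.
From A_Bᵀ y = c: 6·y_reactor time + 2·y_feedstock = 53; 6·y_reactor time + 5·y_feedstock = 69.5.
This yields shadow prices y_reactor time = 7, y_feedstock = 5.5.
Δz = y_reactor time·Δb = 7 × (2) = 14, so new z* = 3989.5 + 14 = 4003.5.

4003.5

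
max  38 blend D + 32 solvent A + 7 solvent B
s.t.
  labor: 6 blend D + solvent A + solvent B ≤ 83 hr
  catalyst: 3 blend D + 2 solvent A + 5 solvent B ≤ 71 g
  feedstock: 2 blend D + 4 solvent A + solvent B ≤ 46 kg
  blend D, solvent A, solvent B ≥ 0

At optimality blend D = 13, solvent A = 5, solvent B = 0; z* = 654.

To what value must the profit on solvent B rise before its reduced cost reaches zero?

At the optimum: labor uses 83 of 83 (binding); catalyst uses 49 of 71 (slack = 22); feedstock uses 46 of 46 (binding).
By complementary slackness, y = 0 for the non-binding constraint.
Dual feasibility on the basic columns requires 6·y_labor + 2·y_feedstock = 38, 1·y_labor + 4·y_feedstock = 32.
Solving: y_labor = 4, y_feedstock = 7.
solvent B enters the basis when its profit ≥ yᵀa₃ = 4·1 + 7·1 = 11.

11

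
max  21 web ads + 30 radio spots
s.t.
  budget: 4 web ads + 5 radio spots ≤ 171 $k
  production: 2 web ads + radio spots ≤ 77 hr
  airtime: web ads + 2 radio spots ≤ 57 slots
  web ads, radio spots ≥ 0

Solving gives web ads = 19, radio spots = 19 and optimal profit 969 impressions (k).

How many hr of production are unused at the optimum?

20

production used = 2·19 + 1·19 = 57; slack = 77 − 57 = 20.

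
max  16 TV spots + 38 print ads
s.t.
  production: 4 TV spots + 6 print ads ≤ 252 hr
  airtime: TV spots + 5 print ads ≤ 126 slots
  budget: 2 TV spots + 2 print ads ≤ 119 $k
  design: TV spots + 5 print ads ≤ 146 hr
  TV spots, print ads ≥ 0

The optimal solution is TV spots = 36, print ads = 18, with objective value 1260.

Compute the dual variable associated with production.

Binding: production and airtime. Non-binding: budget (11 unused), design (20 unused).
Since budget, design are not tight, their duals are 0.
Dual feasibility on the basic columns requires 4·y_production + 1·y_airtime = 16, 6·y_production + 5·y_airtime = 38.
This yields shadow prices y_production = 3, y_airtime = 4.
Shadow price of production = 3.

3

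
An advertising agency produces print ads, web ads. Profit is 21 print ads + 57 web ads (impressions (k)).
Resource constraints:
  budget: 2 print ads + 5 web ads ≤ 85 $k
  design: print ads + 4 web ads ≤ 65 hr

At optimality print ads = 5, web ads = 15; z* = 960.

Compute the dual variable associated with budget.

Check each constraint at x*: budget 85/85 (tight); design 65/65 (tight).
From A_Bᵀ y = c: 2·y_budget + 1·y_design = 21; 5·y_budget + 4·y_design = 57.
→ y_budget = 9 and y_design = 3.
Shadow price of budget = 9.

9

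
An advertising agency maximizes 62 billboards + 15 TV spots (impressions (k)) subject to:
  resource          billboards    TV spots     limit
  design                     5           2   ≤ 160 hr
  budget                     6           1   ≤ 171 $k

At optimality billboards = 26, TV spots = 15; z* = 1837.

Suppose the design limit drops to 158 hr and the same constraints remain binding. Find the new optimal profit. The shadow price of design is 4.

Δb = -2, so new z* = 1837 + (4)·(-2) = 1837 − 8 = 1829.

1829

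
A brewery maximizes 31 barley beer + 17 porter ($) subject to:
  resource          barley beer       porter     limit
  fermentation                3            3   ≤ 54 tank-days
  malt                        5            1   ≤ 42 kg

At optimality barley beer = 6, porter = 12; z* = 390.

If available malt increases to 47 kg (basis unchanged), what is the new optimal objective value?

407.5

Both fermentation and malt are binding at x*.
Dual feasibility on the basic columns requires 3·y_fermentation + 5·y_malt = 31, 3·y_fermentation + 1·y_malt = 17.
Solving: y_fermentation = 4.5, y_malt = 3.5.
Δz = y_malt·Δb = 3.5 × (5) = 17.5, so new z* = 390 + 17.5 = 407.5.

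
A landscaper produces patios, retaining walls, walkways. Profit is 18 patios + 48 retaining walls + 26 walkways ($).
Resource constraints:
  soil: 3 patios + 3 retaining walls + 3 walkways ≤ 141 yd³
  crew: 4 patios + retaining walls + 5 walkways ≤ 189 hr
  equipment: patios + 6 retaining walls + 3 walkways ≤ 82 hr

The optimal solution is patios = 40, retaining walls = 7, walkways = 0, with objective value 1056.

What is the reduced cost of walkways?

-4

Binding: soil and equipment. Non-binding: crew (22 unused).
Since crew is not tight, its dual is 0.
The binding rows give the dual system: 3·y_soil + 1·y_equipment = 18 and 3·y_soil + 6·y_equipment = 48.
This yields shadow prices y_soil = 4, y_equipment = 6.
Reduced cost of walkways: c₃ − yᵀa₃ = 26 − (4·3 + 6·3) = 26 − 30 = -4.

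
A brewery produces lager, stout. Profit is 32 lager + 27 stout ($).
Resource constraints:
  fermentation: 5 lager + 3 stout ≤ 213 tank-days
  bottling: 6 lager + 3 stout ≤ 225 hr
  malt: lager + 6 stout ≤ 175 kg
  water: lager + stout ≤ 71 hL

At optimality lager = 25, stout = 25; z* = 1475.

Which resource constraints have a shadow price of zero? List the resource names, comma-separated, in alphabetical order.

fermentation, water

fermentation: 200/213 (slack 13)
bottling: 225/225 (binding)
malt: 175/175 (binding)
water: 50/71 (slack 21)
By complementary slackness, a constraint with positive slack has shadow price 0 → fermentation, water.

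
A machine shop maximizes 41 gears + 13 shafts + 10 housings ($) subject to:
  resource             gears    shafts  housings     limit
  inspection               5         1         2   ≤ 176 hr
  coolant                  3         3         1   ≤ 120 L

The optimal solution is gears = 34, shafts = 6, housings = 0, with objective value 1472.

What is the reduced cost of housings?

At the optimum: inspection uses 176 of 176 (binding); coolant uses 120 of 120 (binding).
Dual feasibility on the basic columns requires 5·y_inspection + 3·y_coolant = 41, 1·y_inspection + 3·y_coolant = 13.
→ y_inspection = 7 and y_coolant = 2.
Reduced cost of housings: c₃ − yᵀa₃ = 10 − (7·2 + 2·1) = 10 − 16 = -6.

-6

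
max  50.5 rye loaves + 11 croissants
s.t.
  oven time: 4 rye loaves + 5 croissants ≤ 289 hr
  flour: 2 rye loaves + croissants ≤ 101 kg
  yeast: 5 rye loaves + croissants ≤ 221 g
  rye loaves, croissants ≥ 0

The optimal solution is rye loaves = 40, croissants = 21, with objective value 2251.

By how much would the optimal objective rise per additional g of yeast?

At the optimum: oven time uses 265 of 289 (slack = 24); flour uses 101 of 101 (binding); yeast uses 221 of 221 (binding).
By complementary slackness, y = 0 for the non-binding constraint.
The binding rows give the dual system: 2·y_flour + 5·y_yeast = 50.5 and 1·y_flour + 1·y_yeast = 11.
This yields shadow prices y_flour = 1.5, y_yeast = 9.5.
Shadow price of yeast = 9.5.

9.5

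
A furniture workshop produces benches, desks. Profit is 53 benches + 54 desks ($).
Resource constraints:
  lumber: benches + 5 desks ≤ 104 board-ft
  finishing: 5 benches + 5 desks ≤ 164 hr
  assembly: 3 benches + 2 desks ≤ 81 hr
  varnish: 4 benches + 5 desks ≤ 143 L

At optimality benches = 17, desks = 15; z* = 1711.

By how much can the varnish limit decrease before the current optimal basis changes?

Binding constraints: assembly, varnish. The basis is B = [[3,2],[4,5]] with det 7.
Per unit decrease in varnish, x* moves by d = (0.2857, -0.4286).
The basis stays optimal until desks reaches 0; allowable decrease = 35 L.

35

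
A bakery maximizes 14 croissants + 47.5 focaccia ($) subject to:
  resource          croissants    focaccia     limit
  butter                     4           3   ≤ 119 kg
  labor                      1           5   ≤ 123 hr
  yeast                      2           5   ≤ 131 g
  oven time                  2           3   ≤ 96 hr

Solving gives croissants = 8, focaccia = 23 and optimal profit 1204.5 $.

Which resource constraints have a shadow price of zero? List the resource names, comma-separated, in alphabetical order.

butter: 101/119 (slack 18)
labor: 123/123 (binding)
yeast: 131/131 (binding)
oven time: 85/96 (slack 11)
By complementary slackness, a constraint with positive slack has shadow price 0 → butter, oven time.

butter, oven time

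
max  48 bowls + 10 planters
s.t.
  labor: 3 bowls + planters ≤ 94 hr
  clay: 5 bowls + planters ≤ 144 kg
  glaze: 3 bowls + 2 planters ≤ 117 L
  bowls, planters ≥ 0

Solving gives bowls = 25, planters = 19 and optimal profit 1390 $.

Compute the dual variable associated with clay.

9

At the optimum: labor uses 94 of 94 (binding); clay uses 144 of 144 (binding); glaze uses 113 of 117 (slack = 4).
Slack constraints have shadow price 0 (complementary slackness).
The binding rows give the dual system: 3·y_labor + 5·y_clay = 48 and 1·y_labor + 1·y_clay = 10.
This yields shadow prices y_labor = 1, y_clay = 9.
Shadow price of clay = 9.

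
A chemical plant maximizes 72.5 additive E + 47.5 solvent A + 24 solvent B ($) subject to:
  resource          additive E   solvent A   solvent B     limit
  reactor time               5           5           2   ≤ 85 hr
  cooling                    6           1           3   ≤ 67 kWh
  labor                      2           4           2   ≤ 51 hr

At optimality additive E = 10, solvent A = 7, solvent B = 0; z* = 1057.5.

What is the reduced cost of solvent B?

Check each constraint at x*: reactor time 85/85 (tight); cooling 67/67 (tight); labor 48/51 (slack 3).
Since labor is not tight, its dual is 0.
From A_Bᵀ y = c: 5·y_reactor time + 6·y_cooling = 72.5; 5·y_reactor time + 1·y_cooling = 47.5.
This yields shadow prices y_reactor time = 8.5, y_cooling = 5.
Reduced cost of solvent B: c₃ − yᵀa₃ = 24 − (8.5·2 + 5·3) = 24 − 32 = -8.

-8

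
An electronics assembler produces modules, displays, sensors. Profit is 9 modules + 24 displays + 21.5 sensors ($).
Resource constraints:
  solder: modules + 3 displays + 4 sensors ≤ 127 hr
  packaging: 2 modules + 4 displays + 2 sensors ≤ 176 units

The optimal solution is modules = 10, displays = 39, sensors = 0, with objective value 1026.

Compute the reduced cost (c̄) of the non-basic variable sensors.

-5.5

Both solder and packaging are binding at x*.
From A_Bᵀ y = c: 1·y_solder + 2·y_packaging = 9; 3·y_solder + 4·y_packaging = 24.
→ y_solder = 6 and y_packaging = 1.5.
Reduced cost of sensors: c₃ − yᵀa₃ = 21.5 − (6·4 + 1.5·2) = 21.5 − 27 = -5.5.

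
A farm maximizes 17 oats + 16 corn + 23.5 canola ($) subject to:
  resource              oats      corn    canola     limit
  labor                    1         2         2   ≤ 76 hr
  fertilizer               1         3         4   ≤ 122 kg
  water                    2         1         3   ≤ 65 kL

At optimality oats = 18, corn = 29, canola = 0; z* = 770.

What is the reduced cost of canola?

At the optimum: labor uses 76 of 76 (binding); fertilizer uses 105 of 122 (slack = 17); water uses 65 of 65 (binding).
By complementary slackness, y = 0 for the non-binding constraint.
Dual feasibility on the basic columns requires 1·y_labor + 2·y_water = 17, 2·y_labor + 1·y_water = 16.
→ y_labor = 5 and y_water = 6.
Reduced cost of canola: c₃ − yᵀa₃ = 23.5 − (5·2 + 6·3) = 23.5 − 28 = -4.5.

-4.5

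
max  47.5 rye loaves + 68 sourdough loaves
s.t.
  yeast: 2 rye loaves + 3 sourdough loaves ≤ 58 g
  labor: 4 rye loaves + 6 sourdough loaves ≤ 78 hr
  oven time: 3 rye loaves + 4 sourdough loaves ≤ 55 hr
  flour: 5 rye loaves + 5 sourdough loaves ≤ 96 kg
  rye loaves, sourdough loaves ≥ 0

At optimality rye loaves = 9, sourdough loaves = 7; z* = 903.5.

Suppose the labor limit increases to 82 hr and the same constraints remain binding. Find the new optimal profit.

931.5

At the optimum: yeast uses 39 of 58 (slack = 19); labor uses 78 of 78 (binding); oven time uses 55 of 55 (binding); flour uses 80 of 96 (slack = 16).
By complementary slackness, y = 0 for the non-binding constraints.
From A_Bᵀ y = c: 4·y_labor + 3·y_oven time = 47.5; 6·y_labor + 4·y_oven time = 68.
This yields shadow prices y_labor = 7, y_oven time = 6.5.
Δz = y_labor·Δb = 7 × (4) = 28, so new z* = 903.5 + 28 = 931.5.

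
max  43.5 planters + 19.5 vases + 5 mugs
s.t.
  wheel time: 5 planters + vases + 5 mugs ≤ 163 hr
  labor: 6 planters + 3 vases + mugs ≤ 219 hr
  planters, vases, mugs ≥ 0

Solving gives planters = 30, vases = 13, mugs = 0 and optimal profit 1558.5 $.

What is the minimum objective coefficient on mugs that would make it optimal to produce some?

At the optimum: wheel time uses 163 of 163 (binding); labor uses 219 of 219 (binding).
Dual feasibility on the basic columns requires 5·y_wheel time + 6·y_labor = 43.5, 1·y_wheel time + 3·y_labor = 19.5.
Solving: y_wheel time = 1.5, y_labor = 6.
mugs enters the basis when its profit ≥ yᵀa₃ = 1.5·5 + 6·1 = 13.5.

13.5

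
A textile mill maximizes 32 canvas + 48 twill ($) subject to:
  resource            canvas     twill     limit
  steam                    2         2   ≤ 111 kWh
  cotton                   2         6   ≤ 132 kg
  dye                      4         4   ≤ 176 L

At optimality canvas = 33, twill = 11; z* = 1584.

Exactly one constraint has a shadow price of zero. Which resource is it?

steam: 88/111 (slack 23)
cotton: 132/132 (binding)
dye: 176/176 (binding)
By complementary slackness, a constraint with positive slack has shadow price 0 → steam.

steam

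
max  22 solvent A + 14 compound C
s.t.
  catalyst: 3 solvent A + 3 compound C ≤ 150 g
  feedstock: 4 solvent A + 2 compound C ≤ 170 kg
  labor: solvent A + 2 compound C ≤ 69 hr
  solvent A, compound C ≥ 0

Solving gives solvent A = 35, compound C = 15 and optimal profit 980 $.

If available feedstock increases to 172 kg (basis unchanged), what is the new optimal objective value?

988

At the optimum: catalyst uses 150 of 150 (binding); feedstock uses 170 of 170 (binding); labor uses 65 of 69 (slack = 4).
By complementary slackness, y = 0 for the non-binding constraint.
From A_Bᵀ y = c: 3·y_catalyst + 4·y_feedstock = 22; 3·y_catalyst + 2·y_feedstock = 14.
Solving: y_catalyst = 2, y_feedstock = 4.
Δz = y_feedstock·Δb = 4 × (2) = 8, so new z* = 980 + 8 = 988.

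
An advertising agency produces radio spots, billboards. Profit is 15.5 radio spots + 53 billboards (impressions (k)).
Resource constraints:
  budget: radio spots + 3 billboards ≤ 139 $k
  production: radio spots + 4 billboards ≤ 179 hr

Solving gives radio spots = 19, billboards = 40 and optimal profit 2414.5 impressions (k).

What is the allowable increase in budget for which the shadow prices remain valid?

Binding constraints: budget, production. The basis is B = [[1,3],[1,4]] with det 1.
Per unit increase in budget, x* moves by d = (4, -1).
The basis stays optimal until billboards reaches 0; allowable increase = 40 $k.

40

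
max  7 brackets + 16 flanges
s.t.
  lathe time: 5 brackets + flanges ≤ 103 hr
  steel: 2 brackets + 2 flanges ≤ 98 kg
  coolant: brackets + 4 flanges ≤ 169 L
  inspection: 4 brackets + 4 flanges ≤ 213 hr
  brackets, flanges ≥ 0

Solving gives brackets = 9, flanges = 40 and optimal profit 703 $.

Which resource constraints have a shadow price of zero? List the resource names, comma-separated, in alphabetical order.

inspection, lathe time

lathe time: 85/103 (slack 18)
steel: 98/98 (binding)
coolant: 169/169 (binding)
inspection: 196/213 (slack 17)
By complementary slackness, a constraint with positive slack has shadow price 0 → inspection, lathe time.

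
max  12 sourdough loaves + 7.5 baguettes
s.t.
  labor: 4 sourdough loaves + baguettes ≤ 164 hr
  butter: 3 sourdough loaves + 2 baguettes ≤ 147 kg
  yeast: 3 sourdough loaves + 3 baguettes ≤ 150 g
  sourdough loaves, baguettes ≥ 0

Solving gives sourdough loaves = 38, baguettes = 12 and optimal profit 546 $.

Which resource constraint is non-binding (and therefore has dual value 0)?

butter

labor: 164/164 (binding)
butter: 138/147 (slack 9)
yeast: 150/150 (binding)
By complementary slackness, a constraint with positive slack has shadow price 0 → butter.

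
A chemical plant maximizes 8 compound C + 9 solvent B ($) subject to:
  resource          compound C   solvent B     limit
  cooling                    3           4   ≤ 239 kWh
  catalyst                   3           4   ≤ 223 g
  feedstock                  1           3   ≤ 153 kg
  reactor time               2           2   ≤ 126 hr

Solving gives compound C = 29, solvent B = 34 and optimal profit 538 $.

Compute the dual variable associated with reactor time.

At the optimum: cooling uses 223 of 239 (slack = 16); catalyst uses 223 of 223 (binding); feedstock uses 131 of 153 (slack = 22); reactor time uses 126 of 126 (binding).
Slack constraints have shadow price 0 (complementary slackness).
Dual feasibility on the basic columns requires 3·y_catalyst + 2·y_reactor time = 8, 4·y_catalyst + 2·y_reactor time = 9.
Solving: y_catalyst = 1, y_reactor time = 2.5.
Shadow price of reactor time = 2.5.

2.5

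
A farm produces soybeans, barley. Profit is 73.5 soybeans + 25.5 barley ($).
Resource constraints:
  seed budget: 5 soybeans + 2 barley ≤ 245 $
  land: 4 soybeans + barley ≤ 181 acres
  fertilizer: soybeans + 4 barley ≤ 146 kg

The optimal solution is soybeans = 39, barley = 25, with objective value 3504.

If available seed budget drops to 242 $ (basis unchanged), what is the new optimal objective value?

3475.5

Check each constraint at x*: seed budget 245/245 (tight); land 181/181 (tight); fertilizer 139/146 (slack 7).
By complementary slackness, y = 0 for the non-binding constraint.
The binding rows give the dual system: 5·y_seed budget + 4·y_land = 73.5 and 2·y_seed budget + 1·y_land = 25.5.
Solving: y_seed budget = 9.5, y_land = 6.5.
Δz = y_seed budget·Δb = 9.5 × (-3) = -28.5, so new z* = 3504 − 28.5 = 3475.5.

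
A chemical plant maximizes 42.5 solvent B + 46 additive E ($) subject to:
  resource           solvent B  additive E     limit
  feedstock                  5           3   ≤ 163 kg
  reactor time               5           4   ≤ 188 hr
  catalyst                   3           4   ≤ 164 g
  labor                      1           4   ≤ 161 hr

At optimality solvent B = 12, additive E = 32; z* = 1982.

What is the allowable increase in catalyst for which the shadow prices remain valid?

Binding constraints: reactor time, catalyst. The basis is B = [[5,4],[3,4]] with det 8.
Per unit increase in catalyst, x* moves by d = (-0.5, 0.625).
The basis stays optimal until labor becomes binding; allowable increase = 10.5 g.

10.5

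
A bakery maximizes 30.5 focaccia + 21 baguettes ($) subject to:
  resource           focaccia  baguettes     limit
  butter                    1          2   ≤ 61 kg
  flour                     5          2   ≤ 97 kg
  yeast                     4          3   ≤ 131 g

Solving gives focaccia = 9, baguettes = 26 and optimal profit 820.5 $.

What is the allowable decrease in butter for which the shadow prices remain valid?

41.6

Binding constraints: butter, flour. The basis is B = [[1,2],[5,2]] with det -8.
Per unit decrease in butter, x* moves by d = (0.25, -0.625).
The basis stays optimal until baguettes reaches 0; allowable decrease = 41.6 kg.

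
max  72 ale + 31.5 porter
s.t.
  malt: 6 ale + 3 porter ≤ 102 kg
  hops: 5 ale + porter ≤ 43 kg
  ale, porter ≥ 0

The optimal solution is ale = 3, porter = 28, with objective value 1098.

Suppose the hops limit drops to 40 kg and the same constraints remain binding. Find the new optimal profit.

1089

At the optimum: malt uses 102 of 102 (binding); hops uses 43 of 43 (binding).
From A_Bᵀ y = c: 6·y_malt + 5·y_hops = 72; 3·y_malt + 1·y_hops = 31.5.
→ y_malt = 9.5 and y_hops = 3.
Δz = y_hops·Δb = 3 × (-3) = -9, so new z* = 1098 − 9 = 1089.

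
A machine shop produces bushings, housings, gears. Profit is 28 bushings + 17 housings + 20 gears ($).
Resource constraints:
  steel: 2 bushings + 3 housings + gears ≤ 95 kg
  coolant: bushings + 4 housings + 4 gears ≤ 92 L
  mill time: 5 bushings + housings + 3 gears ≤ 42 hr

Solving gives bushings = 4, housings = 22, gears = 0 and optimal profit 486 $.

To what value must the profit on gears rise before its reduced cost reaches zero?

27

At the optimum: steel uses 74 of 95 (slack = 21); coolant uses 92 of 92 (binding); mill time uses 42 of 42 (binding).
Slack constraints have shadow price 0 (complementary slackness).
Dual feasibility on the basic columns requires 1·y_coolant + 5·y_mill time = 28, 4·y_coolant + 1·y_mill time = 17.
This yields shadow prices y_coolant = 3, y_mill time = 5.
gears enters the basis when its profit ≥ yᵀa₃ = 3·4 + 5·3 = 27.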